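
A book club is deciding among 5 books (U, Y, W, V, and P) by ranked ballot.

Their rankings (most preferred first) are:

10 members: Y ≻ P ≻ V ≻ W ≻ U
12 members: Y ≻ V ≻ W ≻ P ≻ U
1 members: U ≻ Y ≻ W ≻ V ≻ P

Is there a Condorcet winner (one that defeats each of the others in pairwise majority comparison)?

Head-to-head results (23 voters total):
U vs Y: Y wins 22–1.
U vs W: W wins 22–1.
U vs V: V wins 22–1.
U vs P: P wins 22–1.
Y vs W: Y wins 23–0.
Y vs V: Y wins 23–0.
Y vs P: Y wins 23–0.
W vs V: V wins 22–1.
W vs P: W wins 13–10.
V vs P: V wins 13–10.
Y beats each rival — U (22–1), W (23–0), V (23–0), P (23–0) — so Y is the Condorcet winner.

Yes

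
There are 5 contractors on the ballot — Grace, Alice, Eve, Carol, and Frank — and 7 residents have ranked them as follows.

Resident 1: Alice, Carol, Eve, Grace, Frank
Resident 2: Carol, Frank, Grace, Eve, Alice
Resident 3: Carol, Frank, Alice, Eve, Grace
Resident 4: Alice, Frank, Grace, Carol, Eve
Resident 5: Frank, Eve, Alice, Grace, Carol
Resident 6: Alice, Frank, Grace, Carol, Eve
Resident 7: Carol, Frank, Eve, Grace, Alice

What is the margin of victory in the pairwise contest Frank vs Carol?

1

Ballots ranking Frank above Carol: 3.
Ballots ranking Carol above Frank: 4.
Carol wins 4–3, a margin of 1.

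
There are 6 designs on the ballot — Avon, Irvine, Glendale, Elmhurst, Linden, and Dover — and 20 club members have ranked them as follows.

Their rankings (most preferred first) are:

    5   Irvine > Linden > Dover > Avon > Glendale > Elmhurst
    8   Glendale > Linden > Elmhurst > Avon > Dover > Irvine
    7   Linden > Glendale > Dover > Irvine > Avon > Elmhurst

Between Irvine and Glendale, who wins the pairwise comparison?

Ballots ranking Irvine above Glendale: 5.
Ballots ranking Glendale above Irvine: 8+7 = 15.
Glendale wins the head-to-head, 15–5.

Glendale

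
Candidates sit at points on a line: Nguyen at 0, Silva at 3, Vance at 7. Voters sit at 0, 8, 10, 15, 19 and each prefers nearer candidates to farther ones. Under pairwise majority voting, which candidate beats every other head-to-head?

With single-peaked preferences on a line, the Condorcet winner is the candidate closest to the median voter.
The median voter (position 10) is closest to Vance at 7.
Check: Vance vs Nguyen — voters closer to Vance: 4 of 5.

Vance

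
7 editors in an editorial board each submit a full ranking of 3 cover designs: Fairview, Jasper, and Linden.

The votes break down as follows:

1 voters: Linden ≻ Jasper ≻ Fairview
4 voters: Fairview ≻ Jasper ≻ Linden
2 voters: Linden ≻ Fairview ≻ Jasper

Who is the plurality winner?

First-place vote totals:
  Fairview: 4
  Jasper: 0
  Linden: 3
Fairview has the most first-place votes.

Fairview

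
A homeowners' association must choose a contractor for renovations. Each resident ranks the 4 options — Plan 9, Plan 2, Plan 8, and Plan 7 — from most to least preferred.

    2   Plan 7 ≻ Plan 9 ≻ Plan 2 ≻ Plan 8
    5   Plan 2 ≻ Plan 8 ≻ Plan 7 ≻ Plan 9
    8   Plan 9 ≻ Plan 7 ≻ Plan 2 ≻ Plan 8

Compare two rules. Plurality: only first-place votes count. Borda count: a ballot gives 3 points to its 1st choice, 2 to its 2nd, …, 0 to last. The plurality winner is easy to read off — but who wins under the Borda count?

Plurality first-place counts: Plan 9 8, Plan 2 5, Plan 8 0, Plan 7 2 → Plan 9.
Borda totals: Plan 9 28, Plan 2 25, Plan 8 10, Plan 7 27 → Plan 9.

Plan 9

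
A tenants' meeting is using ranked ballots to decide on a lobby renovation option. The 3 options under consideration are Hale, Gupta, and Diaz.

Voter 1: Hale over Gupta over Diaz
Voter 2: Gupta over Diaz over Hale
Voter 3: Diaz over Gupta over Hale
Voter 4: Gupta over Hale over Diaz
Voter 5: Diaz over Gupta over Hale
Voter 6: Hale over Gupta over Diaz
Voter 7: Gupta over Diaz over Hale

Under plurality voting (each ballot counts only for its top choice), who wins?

Gupta

First-place vote totals:
  Hale: 2
  Gupta: 3
  Diaz: 2
Gupta has the most first-place votes.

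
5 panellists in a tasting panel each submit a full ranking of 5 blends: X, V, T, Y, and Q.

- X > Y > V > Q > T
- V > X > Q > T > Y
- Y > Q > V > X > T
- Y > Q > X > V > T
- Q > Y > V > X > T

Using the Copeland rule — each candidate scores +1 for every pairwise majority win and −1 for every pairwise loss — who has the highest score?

Y

Pairwise results:
  X vs V: V wins 3–2.
  X vs T: X wins 5–0.
  X vs Y: Y wins 3–2.
  X vs Q: Q wins 3–2.
  V vs T: V wins 5–0.
  V vs Y: Y wins 4–1.
  V vs Q: Q wins 3–2.
  T vs Y: Y wins 4–1.
  T vs Q: Q wins 5–0.
  Y vs Q: Y wins 3–2.
Copeland scores (wins − losses):
  X: 1 − 3 = -2
  V: 2 − 2 = 0
  T: 0 − 4 = -4
  Y: 4 − 0 = 4
  Q: 3 − 1 = 2
Y has the best Copeland score.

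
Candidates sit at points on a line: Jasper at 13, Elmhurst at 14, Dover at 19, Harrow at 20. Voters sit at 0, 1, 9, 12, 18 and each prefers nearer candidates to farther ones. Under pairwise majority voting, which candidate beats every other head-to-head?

Jasper

With single-peaked preferences on a line, the Condorcet winner is the candidate closest to the median voter.
The median voter (position 9) is closest to Jasper at 13.
Check: Jasper vs Dover — voters closer to Jasper: 4 of 5.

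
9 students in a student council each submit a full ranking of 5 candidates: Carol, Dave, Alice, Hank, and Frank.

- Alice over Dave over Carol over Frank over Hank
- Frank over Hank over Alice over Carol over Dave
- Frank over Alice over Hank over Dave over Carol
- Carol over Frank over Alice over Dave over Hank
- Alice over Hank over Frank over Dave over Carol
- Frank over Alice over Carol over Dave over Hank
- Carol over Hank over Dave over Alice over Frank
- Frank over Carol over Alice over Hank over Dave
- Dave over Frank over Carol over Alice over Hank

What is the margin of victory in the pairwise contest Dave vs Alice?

5

Ballots ranking Dave above Alice: 2.
Ballots ranking Alice above Dave: 7.
Alice wins 7–2, a margin of 5.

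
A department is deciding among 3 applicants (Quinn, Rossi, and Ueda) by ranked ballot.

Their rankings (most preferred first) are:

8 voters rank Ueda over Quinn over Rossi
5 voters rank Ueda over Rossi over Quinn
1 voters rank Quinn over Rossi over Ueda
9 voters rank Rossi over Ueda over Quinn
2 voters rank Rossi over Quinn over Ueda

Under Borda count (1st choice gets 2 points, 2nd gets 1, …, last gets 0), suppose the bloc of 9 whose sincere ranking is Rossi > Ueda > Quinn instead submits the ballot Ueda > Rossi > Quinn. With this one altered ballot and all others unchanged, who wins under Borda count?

Ueda

Borda totals with the altered ballot: Quinn 12, Rossi 19, Ueda 44.
The winner is unchanged: still Ueda.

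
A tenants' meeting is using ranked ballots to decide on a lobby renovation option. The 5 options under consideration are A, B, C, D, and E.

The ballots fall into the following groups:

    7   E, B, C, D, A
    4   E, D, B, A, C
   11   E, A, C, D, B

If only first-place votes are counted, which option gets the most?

E

First-place vote totals:
  A: 0
  B: 0
  C: 0
  D: 0
  E: 22
E has the most first-place votes.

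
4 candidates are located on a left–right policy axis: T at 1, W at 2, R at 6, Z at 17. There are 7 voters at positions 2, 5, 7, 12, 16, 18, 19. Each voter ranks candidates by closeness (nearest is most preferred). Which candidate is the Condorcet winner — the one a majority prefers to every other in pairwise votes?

With single-peaked preferences on a line, the Condorcet winner is the candidate closest to the median voter.
The median voter (position 12) is closest to Z at 17.
Check: Z vs T — voters closer to Z: 4 of 7.

Z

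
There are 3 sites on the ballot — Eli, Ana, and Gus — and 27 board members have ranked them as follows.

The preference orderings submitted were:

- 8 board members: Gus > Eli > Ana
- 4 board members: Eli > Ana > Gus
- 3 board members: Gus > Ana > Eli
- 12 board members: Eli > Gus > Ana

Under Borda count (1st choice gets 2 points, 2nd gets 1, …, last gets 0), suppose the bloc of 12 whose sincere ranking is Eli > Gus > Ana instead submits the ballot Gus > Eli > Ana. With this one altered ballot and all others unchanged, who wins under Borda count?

Borda totals with the altered ballot: Eli 28, Ana 7, Gus 46.
The switch changes the winner from Eli to Gus.

Gus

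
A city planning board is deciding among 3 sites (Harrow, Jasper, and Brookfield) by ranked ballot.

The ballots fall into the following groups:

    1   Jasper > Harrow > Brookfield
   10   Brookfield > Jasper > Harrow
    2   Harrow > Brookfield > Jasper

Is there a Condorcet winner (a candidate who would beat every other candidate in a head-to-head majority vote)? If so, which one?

Head-to-head results (13 voters total):
Harrow vs Jasper: Jasper wins 11–2.
Harrow vs Brookfield: Brookfield wins 10–3.
Jasper vs Brookfield: Brookfield wins 12–1.
Brookfield beats each rival — Harrow (10–3), Jasper (12–1) — so Brookfield is the Condorcet winner.

Brookfield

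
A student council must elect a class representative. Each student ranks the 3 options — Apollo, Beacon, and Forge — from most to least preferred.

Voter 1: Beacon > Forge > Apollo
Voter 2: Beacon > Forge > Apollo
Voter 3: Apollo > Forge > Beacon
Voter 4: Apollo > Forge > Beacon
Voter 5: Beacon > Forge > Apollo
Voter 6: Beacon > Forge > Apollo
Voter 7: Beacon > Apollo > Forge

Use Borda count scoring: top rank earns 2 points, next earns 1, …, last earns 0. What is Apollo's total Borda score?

5

Borda scores:
  Apollo: 0 + 0 + 2 + 2 + 0 + 0 + 1 = 5
  Beacon: 2 + 2 + 0 + 0 + 2 + 2 + 2 = 10
  Forge: 1 + 1 + 1 + 1 + 1 + 1 + 0 = 6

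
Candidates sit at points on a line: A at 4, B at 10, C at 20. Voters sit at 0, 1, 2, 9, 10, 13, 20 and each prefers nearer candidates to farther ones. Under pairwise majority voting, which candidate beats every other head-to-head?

B

With single-peaked preferences on a line, the Condorcet winner is the candidate closest to the median voter.
The median voter (position 9) is closest to B at 10.
Check: B vs C — voters closer to B: 6 of 7.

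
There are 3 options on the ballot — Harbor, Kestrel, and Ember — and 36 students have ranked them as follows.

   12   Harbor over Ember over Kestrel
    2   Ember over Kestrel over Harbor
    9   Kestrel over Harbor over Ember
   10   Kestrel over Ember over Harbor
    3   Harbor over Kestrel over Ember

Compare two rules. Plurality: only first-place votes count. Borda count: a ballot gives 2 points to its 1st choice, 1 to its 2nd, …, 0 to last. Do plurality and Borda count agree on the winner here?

Yes

Plurality first-place counts: Harbor 15, Kestrel 19, Ember 2 → Kestrel.
Borda totals: Harbor 39, Kestrel 43, Ember 26 → Kestrel.
The two rules agree on Kestrel.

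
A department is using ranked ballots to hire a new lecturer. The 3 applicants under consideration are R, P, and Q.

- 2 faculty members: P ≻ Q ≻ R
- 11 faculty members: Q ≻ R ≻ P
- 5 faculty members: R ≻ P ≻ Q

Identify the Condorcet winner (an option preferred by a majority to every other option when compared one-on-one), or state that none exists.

Head-to-head results (18 voters total):
R vs P: R wins 16–2.
R vs Q: Q wins 13–5.
P vs Q: Q wins 11–7.
Q beats each rival — R (13–5), P (11–7) — so Q is the Condorcet winner.

Q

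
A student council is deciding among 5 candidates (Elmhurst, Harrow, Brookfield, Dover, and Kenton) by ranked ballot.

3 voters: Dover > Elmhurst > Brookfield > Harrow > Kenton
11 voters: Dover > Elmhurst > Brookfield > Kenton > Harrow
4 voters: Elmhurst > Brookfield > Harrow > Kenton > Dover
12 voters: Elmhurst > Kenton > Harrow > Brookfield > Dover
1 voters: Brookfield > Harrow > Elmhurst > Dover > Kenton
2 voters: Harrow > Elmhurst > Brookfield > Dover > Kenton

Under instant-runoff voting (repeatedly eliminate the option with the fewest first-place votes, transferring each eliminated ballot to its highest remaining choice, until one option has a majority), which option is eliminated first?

Kenton

Round 1: Elmhurst 16, Dover 14, Harrow 2, Brookfield 1, Kenton 0. Kenton has the fewest and is eliminated.
Round 2: Elmhurst 16, Dover 14, Harrow 2, Brookfield 1. Brookfield has the fewest and is eliminated.
Round 3: Elmhurst 16, Dover 14, Harrow 3. Harrow has the fewest and is eliminated.
Round 4: Elmhurst 19, Dover 14. Elmhurst has a majority.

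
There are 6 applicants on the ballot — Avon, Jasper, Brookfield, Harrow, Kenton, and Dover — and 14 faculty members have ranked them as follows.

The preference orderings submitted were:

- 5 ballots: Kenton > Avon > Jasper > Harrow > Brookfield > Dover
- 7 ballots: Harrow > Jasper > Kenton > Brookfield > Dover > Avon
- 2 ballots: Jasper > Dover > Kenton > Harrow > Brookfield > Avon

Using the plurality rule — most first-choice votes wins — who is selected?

Harrow

First-place vote totals:
  Avon: 0
  Jasper: 2
  Brookfield: 0
  Harrow: 7
  Kenton: 5
  Dover: 0
Harrow has the most first-place votes.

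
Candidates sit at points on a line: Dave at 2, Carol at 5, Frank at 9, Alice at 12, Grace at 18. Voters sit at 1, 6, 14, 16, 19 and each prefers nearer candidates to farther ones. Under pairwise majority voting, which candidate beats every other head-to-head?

Alice

With single-peaked preferences on a line, the Condorcet winner is the candidate closest to the median voter.
The median voter (position 14) is closest to Alice at 12.
Check: Alice vs Grace — voters closer to Alice: 3 of 5.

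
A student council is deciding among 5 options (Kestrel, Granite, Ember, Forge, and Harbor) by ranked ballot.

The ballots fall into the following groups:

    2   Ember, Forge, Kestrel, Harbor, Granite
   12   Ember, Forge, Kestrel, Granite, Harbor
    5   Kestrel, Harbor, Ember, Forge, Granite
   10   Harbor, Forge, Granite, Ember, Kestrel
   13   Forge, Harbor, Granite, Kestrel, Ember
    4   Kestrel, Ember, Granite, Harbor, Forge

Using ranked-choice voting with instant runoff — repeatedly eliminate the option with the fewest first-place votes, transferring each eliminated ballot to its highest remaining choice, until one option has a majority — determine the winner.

Harbor

Round 1: Ember 14, Forge 13, Harbor 10, Kestrel 9, Granite 0. Granite has the fewest and is eliminated.
Round 2: Ember 14, Forge 13, Harbor 10, Kestrel 9. Kestrel has the fewest and is eliminated.
Round 3: Ember 18, Harbor 15, Forge 13. Forge has the fewest and is eliminated.
Round 4: Harbor 28, Ember 18. Harbor has a majority.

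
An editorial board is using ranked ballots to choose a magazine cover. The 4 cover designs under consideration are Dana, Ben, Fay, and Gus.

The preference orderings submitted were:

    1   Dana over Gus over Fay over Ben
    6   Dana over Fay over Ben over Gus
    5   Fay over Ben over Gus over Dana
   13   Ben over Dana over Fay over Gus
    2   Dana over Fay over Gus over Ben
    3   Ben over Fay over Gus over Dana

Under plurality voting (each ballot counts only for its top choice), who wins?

Ben

First-place vote totals:
  Dana: 9
  Ben: 16
  Fay: 5
  Gus: 0
Ben has the most first-place votes.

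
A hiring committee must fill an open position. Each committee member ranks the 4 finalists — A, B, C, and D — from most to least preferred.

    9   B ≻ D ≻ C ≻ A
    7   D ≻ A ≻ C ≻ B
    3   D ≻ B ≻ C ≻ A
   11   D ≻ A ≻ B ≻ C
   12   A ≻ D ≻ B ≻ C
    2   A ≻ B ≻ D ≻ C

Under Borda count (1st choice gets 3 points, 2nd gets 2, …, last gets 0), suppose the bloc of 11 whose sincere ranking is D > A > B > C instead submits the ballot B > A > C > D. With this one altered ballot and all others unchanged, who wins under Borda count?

B

Borda totals with the altered ballot: A 78, B 82, C 30, D 74.
The switch changes the winner from D to B.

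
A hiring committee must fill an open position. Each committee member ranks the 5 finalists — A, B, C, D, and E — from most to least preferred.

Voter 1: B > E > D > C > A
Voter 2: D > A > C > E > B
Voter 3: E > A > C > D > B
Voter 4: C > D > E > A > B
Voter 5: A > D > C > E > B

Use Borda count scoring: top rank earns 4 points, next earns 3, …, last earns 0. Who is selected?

Borda scores:
  A: 0 + 3 + 3 + 1 + 4 = 11
  B: 4 + 0 + 0 + 0 + 0 = 4
  C: 1 + 2 + 2 + 4 + 2 = 11
  D: 2 + 4 + 1 + 3 + 3 = 13
  E: 3 + 1 + 4 + 2 + 1 = 11
D has the highest total.

D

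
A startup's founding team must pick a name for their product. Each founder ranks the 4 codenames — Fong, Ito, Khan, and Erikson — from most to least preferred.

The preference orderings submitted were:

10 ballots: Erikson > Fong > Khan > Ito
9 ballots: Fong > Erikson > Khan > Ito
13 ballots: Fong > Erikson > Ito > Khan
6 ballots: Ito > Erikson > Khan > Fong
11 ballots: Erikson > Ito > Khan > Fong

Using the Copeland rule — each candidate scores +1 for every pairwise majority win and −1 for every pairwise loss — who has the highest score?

Erikson

Pairwise results:
  Fong vs Ito: Fong wins 32–17.
  Fong vs Khan: Fong wins 32–17.
  Fong vs Erikson: Erikson wins 27–22.
  Ito vs Khan: Ito wins 30–19.
  Ito vs Erikson: Erikson wins 43–6.
  Khan vs Erikson: Erikson wins 49–0.
Copeland scores (wins − losses):
  Fong: 2 − 1 = 1
  Ito: 1 − 2 = -1
  Khan: 0 − 3 = -3
  Erikson: 3 − 0 = 3
Erikson has the best Copeland score.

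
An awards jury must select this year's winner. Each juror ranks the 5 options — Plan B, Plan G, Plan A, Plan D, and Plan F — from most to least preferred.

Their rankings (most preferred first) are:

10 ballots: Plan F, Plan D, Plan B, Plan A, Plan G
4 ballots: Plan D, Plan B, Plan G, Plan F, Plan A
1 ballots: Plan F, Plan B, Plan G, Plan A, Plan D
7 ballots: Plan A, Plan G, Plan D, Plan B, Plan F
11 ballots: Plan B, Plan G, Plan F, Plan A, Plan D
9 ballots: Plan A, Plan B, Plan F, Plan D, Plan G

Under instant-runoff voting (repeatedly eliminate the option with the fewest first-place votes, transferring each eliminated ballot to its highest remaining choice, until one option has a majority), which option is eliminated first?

Plan G

Round 1: Plan A 16, Plan B 11, Plan F 11, Plan D 4, Plan G 0. Plan G has the fewest and is eliminated.
Round 2: Plan A 16, Plan B 11, Plan F 11, Plan D 4. Plan D has the fewest and is eliminated.
Round 3: Plan A 16, Plan B 15, Plan F 11. Plan F has the fewest and is eliminated.
Round 4: Plan B 26, Plan A 16. Plan B has a majority.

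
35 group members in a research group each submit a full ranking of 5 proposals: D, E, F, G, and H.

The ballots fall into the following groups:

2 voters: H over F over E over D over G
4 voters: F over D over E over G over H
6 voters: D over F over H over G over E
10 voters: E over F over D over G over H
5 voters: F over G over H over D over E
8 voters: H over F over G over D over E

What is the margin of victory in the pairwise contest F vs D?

Ballots ranking F above D: 2+4+10+5+8 = 29.
Ballots ranking D above F: 6.
F wins 29–6, a margin of 23.

23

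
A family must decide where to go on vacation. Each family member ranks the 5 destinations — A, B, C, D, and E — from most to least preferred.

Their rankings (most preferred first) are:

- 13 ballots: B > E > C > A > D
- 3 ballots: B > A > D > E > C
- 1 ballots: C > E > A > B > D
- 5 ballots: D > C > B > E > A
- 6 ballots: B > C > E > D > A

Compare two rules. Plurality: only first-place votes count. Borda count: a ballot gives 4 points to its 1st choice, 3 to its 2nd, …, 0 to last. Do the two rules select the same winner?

Plurality first-place counts: A 0, B 22, C 1, D 5, E 0 → B.
Borda totals: A 24, B 99, C 63, D 32, E 62 → B.
The two rules agree on B.

Yes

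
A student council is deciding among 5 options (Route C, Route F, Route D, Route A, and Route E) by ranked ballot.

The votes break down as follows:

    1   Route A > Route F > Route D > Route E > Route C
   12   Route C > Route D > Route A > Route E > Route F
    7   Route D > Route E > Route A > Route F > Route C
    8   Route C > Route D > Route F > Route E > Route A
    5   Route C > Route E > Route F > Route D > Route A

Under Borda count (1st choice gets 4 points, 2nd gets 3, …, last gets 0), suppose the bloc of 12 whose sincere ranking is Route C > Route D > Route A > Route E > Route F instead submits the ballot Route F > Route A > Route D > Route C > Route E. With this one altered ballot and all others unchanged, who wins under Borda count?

Borda totals with the altered ballot: Route C 64, Route F 84, Route D 83, Route A 54, Route E 45.
The switch changes the winner from Route C to Route F.

Route F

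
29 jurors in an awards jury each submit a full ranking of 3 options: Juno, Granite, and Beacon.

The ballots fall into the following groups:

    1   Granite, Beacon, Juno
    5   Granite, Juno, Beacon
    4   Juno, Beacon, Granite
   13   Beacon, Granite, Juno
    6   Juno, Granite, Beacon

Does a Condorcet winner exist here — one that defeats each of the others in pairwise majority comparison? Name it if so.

There is no Condorcet winner

Head-to-head results (29 voters total):
Juno vs Granite: Granite wins 19–10.
Juno vs Beacon: Juno wins 15–14.
Granite vs Beacon: Beacon wins 17–12.
No candidate beats all others: Juno beats Beacon beats Granite beats Juno, a majority cycle.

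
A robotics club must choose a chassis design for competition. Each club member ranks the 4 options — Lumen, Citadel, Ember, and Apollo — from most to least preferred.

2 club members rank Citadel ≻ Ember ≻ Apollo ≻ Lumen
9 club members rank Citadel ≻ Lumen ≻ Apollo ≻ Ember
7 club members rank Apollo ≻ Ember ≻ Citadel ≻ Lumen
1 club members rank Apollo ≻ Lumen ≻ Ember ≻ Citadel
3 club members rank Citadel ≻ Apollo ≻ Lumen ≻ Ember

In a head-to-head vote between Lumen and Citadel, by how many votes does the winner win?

Ballots ranking Lumen above Citadel: 1.
Ballots ranking Citadel above Lumen: 2+9+7+3 = 21.
Citadel wins 21–1, a margin of 20.

20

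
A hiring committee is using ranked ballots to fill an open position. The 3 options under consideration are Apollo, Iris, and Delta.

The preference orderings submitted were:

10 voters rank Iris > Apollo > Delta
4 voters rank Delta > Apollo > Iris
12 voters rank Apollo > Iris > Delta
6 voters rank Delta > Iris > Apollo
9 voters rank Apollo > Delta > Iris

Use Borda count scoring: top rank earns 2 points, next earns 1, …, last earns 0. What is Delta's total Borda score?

29

Borda scores:
  Apollo: 10·1 + 4·1 + 12·2 + 6·0 + 9·2 = 56
  Iris: 10·2 + 4·0 + 12·1 + 6·1 + 9·0 = 38
  Delta: 10·0 + 4·2 + 12·0 + 6·2 + 9·1 = 29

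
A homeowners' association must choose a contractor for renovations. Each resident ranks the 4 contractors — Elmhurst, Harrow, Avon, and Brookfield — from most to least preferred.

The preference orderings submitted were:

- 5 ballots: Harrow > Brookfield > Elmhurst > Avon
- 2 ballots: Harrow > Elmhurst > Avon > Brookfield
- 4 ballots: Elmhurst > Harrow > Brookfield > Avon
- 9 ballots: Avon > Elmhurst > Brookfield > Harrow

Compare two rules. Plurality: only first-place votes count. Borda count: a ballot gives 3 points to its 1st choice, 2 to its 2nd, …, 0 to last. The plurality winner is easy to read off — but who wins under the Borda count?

Elmhurst

Plurality first-place counts: Elmhurst 4, Harrow 7, Avon 9, Brookfield 0 → Avon.
Borda totals: Elmhurst 39, Harrow 29, Avon 29, Brookfield 23 → Elmhurst.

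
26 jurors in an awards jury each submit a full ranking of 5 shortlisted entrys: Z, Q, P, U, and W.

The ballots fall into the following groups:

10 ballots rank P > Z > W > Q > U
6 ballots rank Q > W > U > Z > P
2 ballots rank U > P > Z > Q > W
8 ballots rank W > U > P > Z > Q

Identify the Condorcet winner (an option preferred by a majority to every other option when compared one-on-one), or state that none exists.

Head-to-head results (26 voters total):
Z vs Q: Z wins 20–6.
Z vs P: P wins 20–6.
Z vs U: U wins 16–10.
Z vs W: W wins 14–12.
Q vs P: P wins 20–6.
Q vs U: Q wins 16–10.
Q vs W: W wins 18–8.
P vs U: U wins 16–10.
P vs W: W wins 14–12.
U vs W: W wins 24–2.
W beats each rival — Z (14–12), Q (18–8), P (14–12), U (24–2) — so W is the Condorcet winner.

W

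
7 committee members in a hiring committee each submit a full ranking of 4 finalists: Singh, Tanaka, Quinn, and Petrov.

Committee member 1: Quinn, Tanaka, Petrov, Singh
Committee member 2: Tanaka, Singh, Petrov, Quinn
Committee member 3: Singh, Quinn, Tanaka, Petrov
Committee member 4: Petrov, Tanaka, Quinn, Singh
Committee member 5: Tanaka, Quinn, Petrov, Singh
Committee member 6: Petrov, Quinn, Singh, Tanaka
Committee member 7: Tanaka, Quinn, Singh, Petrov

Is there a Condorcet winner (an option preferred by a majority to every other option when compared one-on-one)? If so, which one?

Head-to-head results (7 voters total):
Singh vs Tanaka: Tanaka wins 5–2.
Singh vs Quinn: Quinn wins 5–2.
Singh vs Petrov: Petrov wins 4–3.
Tanaka vs Quinn: Tanaka wins 4–3.
Tanaka vs Petrov: Tanaka wins 5–2.
Quinn vs Petrov: Quinn wins 4–3.
Tanaka beats each rival — Singh (5–2), Quinn (4–3), Petrov (5–2) — so Tanaka is the Condorcet winner.

Tanaka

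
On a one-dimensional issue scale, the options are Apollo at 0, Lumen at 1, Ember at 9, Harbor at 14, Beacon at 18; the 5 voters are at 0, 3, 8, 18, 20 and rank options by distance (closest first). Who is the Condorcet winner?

With single-peaked preferences on a line, the Condorcet winner is the candidate closest to the median voter.
The median voter (position 8) is closest to Ember at 9.
Check: Ember vs Lumen — voters closer to Ember: 3 of 5.

Ember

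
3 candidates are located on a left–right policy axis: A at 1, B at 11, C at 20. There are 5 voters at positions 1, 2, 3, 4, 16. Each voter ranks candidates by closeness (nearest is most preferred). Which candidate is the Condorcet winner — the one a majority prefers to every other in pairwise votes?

With single-peaked preferences on a line, the Condorcet winner is the candidate closest to the median voter.
The median voter (position 3) is closest to A at 1.
Check: A vs C — voters closer to A: 4 of 5.

A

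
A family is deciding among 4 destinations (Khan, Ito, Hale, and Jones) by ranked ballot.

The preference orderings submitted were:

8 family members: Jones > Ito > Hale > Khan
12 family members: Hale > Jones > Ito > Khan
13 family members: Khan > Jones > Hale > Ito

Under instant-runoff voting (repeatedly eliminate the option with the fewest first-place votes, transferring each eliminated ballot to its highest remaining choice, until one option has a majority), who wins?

Hale

Round 1: Khan 13, Hale 12, Jones 8, Ito 0. Ito has the fewest and is eliminated.
Round 2: Khan 13, Hale 12, Jones 8. Jones has the fewest and is eliminated.
Round 3: Hale 20, Khan 13. Hale has a majority.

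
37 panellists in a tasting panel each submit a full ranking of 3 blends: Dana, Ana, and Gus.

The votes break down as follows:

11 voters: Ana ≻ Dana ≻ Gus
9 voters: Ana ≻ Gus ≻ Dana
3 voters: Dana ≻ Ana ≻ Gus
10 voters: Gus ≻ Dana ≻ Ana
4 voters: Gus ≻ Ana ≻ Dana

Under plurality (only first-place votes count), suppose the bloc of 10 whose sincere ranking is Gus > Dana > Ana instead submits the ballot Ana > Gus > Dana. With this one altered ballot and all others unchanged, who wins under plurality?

First-place totals with the altered ballot: Dana 3, Ana 30, Gus 4.
The winner is unchanged: still Ana.

Ana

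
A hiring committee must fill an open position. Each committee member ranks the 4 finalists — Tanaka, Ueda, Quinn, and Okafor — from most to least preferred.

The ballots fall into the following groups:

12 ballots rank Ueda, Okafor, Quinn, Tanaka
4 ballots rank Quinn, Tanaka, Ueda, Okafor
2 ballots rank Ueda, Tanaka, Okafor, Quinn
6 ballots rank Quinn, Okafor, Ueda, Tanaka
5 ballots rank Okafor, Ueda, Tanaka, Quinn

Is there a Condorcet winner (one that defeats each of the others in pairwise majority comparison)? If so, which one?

Ueda

Head-to-head results (29 voters total):
Tanaka vs Ueda: Ueda wins 25–4.
Tanaka vs Quinn: Quinn wins 22–7.
Tanaka vs Okafor: Okafor wins 23–6.
Ueda vs Quinn: Ueda wins 19–10.
Ueda vs Okafor: Ueda wins 18–11.
Quinn vs Okafor: Okafor wins 19–10.
Ueda beats each rival — Tanaka (25–4), Quinn (19–10), Okafor (18–11) — so Ueda is the Condorcet winner.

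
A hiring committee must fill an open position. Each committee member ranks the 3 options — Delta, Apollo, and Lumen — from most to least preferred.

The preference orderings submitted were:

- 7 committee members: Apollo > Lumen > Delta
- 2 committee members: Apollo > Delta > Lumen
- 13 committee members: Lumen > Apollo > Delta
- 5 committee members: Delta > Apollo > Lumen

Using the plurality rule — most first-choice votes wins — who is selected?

First-place vote totals:
  Delta: 5
  Apollo: 9
  Lumen: 13
Lumen has the most first-place votes.

Lumen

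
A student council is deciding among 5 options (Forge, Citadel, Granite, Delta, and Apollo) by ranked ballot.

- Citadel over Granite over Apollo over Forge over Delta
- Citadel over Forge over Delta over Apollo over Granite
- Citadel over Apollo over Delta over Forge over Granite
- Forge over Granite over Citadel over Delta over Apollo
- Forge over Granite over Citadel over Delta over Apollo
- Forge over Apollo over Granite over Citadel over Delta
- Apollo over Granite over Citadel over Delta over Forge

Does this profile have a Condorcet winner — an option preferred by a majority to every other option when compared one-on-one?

Head-to-head results (7 voters total):
Forge vs Citadel: Citadel wins 4–3.
Forge vs Granite: Forge wins 5–2.
Forge vs Delta: Forge wins 5–2.
Forge vs Apollo: Forge wins 4–3.
Citadel vs Granite: Granite wins 4–3.
Citadel vs Delta: Citadel wins 7–0.
Citadel vs Apollo: Citadel wins 5–2.
Granite vs Delta: Granite wins 5–2.
Granite vs Apollo: Apollo wins 4–3.
Delta vs Apollo: Apollo wins 4–3.
No candidate beats all others: Forge beats Granite beats Citadel beats Forge, a majority cycle.

No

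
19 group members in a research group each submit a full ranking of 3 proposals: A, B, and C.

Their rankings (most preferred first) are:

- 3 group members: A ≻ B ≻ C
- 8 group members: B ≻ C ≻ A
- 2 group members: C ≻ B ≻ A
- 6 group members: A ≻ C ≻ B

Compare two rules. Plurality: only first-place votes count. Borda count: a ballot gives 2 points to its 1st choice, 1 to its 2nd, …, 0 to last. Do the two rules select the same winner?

Plurality first-place counts: A 9, B 8, C 2 → A.
Borda totals: A 18, B 21, C 18 → B.
The two rules disagree: plurality picks A, Borda picks B.

No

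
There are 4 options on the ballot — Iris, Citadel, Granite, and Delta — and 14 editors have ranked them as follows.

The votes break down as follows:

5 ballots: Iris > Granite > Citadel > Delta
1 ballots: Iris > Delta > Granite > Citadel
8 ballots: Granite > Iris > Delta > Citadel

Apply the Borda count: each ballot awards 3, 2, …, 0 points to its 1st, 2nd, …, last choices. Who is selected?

Granite

Borda scores:
  Iris: 5·3 + 3 + 8·2 = 34
  Citadel: 5·1 + 0 + 8·0 = 5
  Granite: 5·2 + 1 + 8·3 = 35
  Delta: 5·0 + 2 + 8·1 = 10
Granite has the highest total.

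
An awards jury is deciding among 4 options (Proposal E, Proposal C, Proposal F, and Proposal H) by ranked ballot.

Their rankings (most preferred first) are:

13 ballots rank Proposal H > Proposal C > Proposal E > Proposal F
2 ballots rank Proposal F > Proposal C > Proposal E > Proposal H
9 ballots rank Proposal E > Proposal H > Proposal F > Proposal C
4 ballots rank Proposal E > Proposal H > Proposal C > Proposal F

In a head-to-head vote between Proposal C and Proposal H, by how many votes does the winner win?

Ballots ranking Proposal C above Proposal H: 2.
Ballots ranking Proposal H above Proposal C: 13+9+4 = 26.
Proposal H wins 26–2, a margin of 24.

24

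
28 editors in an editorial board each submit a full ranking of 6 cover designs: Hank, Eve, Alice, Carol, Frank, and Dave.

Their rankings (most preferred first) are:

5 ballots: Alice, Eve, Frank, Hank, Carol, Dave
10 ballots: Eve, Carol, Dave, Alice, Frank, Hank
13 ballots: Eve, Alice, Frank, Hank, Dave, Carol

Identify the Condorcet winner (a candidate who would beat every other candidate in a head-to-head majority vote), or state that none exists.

Head-to-head results (28 voters total):
Hank vs Eve: Eve wins 28–0.
Hank vs Alice: Alice wins 28–0.
Hank vs Carol: Hank wins 18–10.
Hank vs Frank: Frank wins 28–0.
Hank vs Dave: Hank wins 18–10.
Eve vs Alice: Eve wins 23–5.
Eve vs Carol: Eve wins 28–0.
Eve vs Frank: Eve wins 28–0.
Eve vs Dave: Eve wins 28–0.
Alice vs Carol: Alice wins 18–10.
Alice vs Frank: Alice wins 28–0.
Alice vs Dave: Alice wins 18–10.
Carol vs Frank: Frank wins 18–10.
Carol vs Dave: Carol wins 15–13.
Frank vs Dave: Frank wins 18–10.
Eve beats each rival — Hank (28–0), Alice (23–5), Carol (28–0), Frank (28–0), Dave (28–0) — so Eve is the Condorcet winner.

Eve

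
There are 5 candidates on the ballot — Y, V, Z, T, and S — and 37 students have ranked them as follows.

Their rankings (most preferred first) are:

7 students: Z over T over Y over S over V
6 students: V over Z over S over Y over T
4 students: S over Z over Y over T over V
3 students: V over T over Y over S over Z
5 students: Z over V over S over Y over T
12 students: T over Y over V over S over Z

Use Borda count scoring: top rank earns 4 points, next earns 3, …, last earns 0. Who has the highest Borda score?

T

Borda scores:
  Y: 7·2 + 6·1 + 4·2 + 3·2 + 5·1 + 12·3 = 75
  V: 7·0 + 6·4 + 4·0 + 3·4 + 5·3 + 12·2 = 75
  Z: 7·4 + 6·3 + 4·3 + 3·0 + 5·4 + 12·0 = 78
  T: 7·3 + 6·0 + 4·1 + 3·3 + 5·0 + 12·4 = 82
  S: 7·1 + 6·2 + 4·4 + 3·1 + 5·2 + 12·1 = 60
T has the highest total.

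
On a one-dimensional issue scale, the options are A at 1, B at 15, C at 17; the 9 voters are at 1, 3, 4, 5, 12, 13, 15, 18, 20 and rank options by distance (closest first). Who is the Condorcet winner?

With single-peaked preferences on a line, the Condorcet winner is the candidate closest to the median voter.
The median voter (position 12) is closest to B at 15.
Check: B vs C — voters closer to B: 7 of 9.

B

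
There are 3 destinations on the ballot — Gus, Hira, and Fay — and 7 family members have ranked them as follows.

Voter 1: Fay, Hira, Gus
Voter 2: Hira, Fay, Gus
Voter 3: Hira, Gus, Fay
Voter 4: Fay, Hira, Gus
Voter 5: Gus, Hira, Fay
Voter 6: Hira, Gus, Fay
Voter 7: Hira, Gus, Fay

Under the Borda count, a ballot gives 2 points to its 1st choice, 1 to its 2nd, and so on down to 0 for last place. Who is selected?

Borda scores:
  Gus: 0 + 0 + 1 + 0 + 2 + 1 + 1 = 5
  Hira: 1 + 2 + 2 + 1 + 1 + 2 + 2 = 11
  Fay: 2 + 1 + 0 + 2 + 0 + 0 + 0 = 5
Hira has the highest total.

Hira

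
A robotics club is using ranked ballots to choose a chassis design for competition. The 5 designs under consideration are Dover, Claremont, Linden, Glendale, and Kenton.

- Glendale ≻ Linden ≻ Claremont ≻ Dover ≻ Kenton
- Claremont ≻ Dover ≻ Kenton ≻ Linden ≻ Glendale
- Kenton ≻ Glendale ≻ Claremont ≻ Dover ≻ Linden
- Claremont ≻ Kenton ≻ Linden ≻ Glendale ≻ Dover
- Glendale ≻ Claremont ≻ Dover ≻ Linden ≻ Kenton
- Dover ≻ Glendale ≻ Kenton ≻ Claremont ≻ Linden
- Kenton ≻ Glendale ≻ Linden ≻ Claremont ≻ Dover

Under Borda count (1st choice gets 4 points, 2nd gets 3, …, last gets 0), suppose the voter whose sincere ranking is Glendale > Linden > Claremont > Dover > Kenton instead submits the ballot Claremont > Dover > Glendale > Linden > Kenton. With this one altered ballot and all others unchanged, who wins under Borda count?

Borda totals with the altered ballot: Dover 13, Claremont 19, Linden 7, Glendale 16, Kenton 15.
The switch changes the winner from Glendale to Claremont.

Claremont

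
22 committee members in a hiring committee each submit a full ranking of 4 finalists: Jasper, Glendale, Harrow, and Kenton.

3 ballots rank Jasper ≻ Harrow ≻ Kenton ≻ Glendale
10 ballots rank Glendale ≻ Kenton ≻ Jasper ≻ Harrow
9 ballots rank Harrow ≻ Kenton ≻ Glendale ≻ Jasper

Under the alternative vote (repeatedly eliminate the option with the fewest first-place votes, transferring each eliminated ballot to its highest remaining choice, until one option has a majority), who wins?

Round 1: Glendale 10, Harrow 9, Jasper 3, Kenton 0. Kenton has the fewest and is eliminated.
Round 2: Glendale 10, Harrow 9, Jasper 3. Jasper has the fewest and is eliminated.
Round 3: Harrow 12, Glendale 10. Harrow has a majority.

Harrow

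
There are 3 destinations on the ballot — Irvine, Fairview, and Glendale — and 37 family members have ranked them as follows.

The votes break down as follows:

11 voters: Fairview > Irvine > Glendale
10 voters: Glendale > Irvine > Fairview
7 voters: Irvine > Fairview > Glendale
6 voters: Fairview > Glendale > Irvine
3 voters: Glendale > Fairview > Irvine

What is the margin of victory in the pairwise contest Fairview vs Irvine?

3

Ballots ranking Fairview above Irvine: 11+6+3 = 20.
Ballots ranking Irvine above Fairview: 10+7 = 17.
Fairview wins 20–17, a margin of 3.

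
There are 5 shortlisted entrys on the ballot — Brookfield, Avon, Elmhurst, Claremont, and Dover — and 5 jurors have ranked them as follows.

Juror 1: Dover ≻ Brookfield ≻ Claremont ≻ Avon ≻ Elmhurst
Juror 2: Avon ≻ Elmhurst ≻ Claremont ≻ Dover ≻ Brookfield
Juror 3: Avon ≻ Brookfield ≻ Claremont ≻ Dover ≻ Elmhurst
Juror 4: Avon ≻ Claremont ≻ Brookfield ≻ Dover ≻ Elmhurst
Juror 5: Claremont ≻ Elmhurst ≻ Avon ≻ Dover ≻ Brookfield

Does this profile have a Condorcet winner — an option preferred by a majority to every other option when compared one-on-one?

Yes

Head-to-head results (5 voters total):
Brookfield vs Avon: Avon wins 4–1.
Brookfield vs Elmhurst: Brookfield wins 3–2.
Brookfield vs Claremont: Claremont wins 3–2.
Brookfield vs Dover: Dover wins 3–2.
Avon vs Elmhurst: Avon wins 4–1.
Avon vs Claremont: Avon wins 3–2.
Avon vs Dover: Avon wins 4–1.
Elmhurst vs Claremont: Claremont wins 4–1.
Elmhurst vs Dover: Dover wins 3–2.
Claremont vs Dover: Claremont wins 4–1.
Avon beats each rival — Brookfield (4–1), Elmhurst (4–1), Claremont (3–2), Dover (4–1) — so Avon is the Condorcet winner.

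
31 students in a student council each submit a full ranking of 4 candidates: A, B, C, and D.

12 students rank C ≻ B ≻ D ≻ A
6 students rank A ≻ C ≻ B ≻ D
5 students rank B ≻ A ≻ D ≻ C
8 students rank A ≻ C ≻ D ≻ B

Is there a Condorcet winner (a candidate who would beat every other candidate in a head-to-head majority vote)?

No

Head-to-head results (31 voters total):
A vs B: B wins 17–14.
A vs C: A wins 19–12.
A vs D: A wins 19–12.
B vs C: C wins 26–5.
B vs D: B wins 23–8.
C vs D: C wins 26–5.
No candidate beats all others: A beats C beats B beats A, a majority cycle.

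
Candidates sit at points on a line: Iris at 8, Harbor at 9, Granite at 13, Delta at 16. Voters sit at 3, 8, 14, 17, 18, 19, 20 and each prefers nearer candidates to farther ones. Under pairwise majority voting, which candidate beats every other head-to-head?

With single-peaked preferences on a line, the Condorcet winner is the candidate closest to the median voter.
The median voter (position 17) is closest to Delta at 16.
Check: Delta vs Iris — voters closer to Delta: 5 of 7.

Delta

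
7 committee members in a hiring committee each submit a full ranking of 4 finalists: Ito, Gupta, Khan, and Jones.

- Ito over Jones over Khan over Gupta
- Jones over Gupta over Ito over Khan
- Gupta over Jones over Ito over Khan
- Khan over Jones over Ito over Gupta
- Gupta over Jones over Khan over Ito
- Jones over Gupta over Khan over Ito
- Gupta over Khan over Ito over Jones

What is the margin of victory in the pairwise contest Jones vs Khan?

Ballots ranking Jones above Khan: 5.
Ballots ranking Khan above Jones: 2.
Jones wins 5–2, a margin of 3.

3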